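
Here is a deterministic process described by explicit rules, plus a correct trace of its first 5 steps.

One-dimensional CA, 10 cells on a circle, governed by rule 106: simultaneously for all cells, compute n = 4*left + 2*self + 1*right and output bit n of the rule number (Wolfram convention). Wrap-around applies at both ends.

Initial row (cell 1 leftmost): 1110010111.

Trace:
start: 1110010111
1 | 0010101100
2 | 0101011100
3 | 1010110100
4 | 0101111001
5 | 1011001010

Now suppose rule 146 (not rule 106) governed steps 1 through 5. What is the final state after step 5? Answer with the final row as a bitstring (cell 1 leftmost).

(re-executing steps 1..5 under rule 146; state before step 1: 1110010111)
1 | 1101100011
2 | 1000010101
3 | 0100100000
4 | 1011010000
5 | 0000001001

0000001001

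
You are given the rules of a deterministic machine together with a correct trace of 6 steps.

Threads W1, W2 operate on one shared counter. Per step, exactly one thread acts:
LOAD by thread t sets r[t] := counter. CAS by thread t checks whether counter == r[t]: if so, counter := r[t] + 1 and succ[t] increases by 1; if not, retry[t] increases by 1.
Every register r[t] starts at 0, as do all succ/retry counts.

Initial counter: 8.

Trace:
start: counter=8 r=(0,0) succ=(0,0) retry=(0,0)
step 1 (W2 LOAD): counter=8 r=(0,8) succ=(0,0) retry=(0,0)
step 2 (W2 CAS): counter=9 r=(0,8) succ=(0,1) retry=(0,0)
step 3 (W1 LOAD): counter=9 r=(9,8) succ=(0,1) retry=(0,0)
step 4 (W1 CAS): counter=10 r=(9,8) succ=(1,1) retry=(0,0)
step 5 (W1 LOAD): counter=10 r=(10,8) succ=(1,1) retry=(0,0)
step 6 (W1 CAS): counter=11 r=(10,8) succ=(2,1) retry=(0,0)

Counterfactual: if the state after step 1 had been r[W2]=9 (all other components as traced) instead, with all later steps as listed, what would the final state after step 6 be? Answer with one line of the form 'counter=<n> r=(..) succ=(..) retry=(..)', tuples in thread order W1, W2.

state after step 1 := counter=8 r=(0,9) succ=(0,0) retry=(0,0)
step 2 (W2 CAS): counter=8 r=(0,9) succ=(0,0) retry=(0,1)
step 3 (W1 LOAD): counter=8 r=(8,9) succ=(0,0) retry=(0,1)
step 4 (W1 CAS): counter=9 r=(8,9) succ=(1,0) retry=(0,1)
step 5 (W1 LOAD): counter=9 r=(9,9) succ=(1,0) retry=(0,1)
step 6 (W1 CAS): counter=10 r=(9,9) succ=(2,0) retry=(0,1)

counter=10 r=(9,9) succ=(2,0) retry=(0,1)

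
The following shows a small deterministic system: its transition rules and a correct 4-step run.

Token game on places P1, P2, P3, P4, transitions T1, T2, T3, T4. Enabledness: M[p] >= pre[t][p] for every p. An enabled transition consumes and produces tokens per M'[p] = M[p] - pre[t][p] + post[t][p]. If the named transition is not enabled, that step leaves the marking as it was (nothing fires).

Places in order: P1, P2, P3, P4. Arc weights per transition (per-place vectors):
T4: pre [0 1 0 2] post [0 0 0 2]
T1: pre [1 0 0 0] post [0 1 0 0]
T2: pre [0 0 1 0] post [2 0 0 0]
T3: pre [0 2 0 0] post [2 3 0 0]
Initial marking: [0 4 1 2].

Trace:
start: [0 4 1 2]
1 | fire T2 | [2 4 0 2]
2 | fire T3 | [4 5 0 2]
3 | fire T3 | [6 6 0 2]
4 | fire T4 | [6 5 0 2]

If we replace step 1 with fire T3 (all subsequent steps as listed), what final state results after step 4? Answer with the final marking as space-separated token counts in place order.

6 6 1 2

(re-executing from step 1 with the substitution; state before step 1: [0 4 1 2])
1 | fire T3 | [2 5 1 2]
2 | fire T3 | [4 6 1 2]
3 | fire T3 | [6 7 1 2]
4 | fire T4 | [6 6 1 2]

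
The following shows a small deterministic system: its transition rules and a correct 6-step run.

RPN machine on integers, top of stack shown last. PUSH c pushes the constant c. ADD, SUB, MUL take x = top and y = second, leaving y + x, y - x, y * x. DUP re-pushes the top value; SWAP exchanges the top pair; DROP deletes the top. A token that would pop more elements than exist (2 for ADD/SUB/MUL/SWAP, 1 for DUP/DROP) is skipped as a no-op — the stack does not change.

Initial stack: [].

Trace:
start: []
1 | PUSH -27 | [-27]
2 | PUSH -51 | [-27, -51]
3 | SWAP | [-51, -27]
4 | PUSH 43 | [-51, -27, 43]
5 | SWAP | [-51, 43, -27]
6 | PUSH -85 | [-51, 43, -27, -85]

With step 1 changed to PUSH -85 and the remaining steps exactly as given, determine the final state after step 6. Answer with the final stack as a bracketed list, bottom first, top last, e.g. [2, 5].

[-51, 43, -85, -85]

(re-executing from step 1 with the substitution; state before step 1: [])
1 | PUSH -85 | [-85]
2 | PUSH -51 | [-85, -51]
3 | SWAP | [-51, -85]
4 | PUSH 43 | [-51, -85, 43]
5 | SWAP | [-51, 43, -85]
6 | PUSH -85 | [-51, 43, -85, -85]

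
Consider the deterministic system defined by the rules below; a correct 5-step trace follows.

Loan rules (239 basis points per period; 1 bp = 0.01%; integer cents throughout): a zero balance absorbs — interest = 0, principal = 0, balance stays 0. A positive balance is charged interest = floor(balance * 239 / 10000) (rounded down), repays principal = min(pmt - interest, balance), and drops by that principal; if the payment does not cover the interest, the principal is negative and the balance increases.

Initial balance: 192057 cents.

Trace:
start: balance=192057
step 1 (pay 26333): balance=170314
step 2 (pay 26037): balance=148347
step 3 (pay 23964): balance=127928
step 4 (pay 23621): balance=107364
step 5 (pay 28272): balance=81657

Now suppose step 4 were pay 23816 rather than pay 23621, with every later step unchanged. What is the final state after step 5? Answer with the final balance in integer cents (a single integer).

81458

(re-executing from step 4 with the substitution; state before step 4: balance=127928)
step 4 (pay 23816): balance=107169
step 5 (pay 28272): balance=81458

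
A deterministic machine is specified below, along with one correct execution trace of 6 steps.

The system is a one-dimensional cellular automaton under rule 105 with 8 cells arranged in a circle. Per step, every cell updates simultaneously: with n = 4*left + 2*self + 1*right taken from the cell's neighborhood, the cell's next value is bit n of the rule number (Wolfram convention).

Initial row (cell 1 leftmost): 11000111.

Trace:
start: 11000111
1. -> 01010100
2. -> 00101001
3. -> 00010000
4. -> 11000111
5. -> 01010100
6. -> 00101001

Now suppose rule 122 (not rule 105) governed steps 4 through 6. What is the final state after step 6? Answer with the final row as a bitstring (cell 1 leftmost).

(re-executing steps 4..6 under rule 122; state before step 4: 00010000)
4. -> 00101000
5. -> 01010100
6. -> 10101010

10101010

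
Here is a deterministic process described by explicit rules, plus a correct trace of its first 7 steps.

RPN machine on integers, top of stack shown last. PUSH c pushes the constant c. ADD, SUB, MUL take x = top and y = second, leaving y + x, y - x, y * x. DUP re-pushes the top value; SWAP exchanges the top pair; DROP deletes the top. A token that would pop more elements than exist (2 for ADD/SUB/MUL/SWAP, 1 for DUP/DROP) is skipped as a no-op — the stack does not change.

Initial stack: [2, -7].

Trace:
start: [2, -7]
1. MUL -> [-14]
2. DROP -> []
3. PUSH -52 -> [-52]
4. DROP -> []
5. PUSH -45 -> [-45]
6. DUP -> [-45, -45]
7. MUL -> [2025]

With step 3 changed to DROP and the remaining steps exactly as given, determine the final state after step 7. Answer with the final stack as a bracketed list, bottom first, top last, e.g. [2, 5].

(re-executing from step 3 with the substitution; state before step 3: [])
3. DROP -> []
4. DROP -> []
5. PUSH -45 -> [-45]
6. DUP -> [-45, -45]
7. MUL -> [2025]

[2025]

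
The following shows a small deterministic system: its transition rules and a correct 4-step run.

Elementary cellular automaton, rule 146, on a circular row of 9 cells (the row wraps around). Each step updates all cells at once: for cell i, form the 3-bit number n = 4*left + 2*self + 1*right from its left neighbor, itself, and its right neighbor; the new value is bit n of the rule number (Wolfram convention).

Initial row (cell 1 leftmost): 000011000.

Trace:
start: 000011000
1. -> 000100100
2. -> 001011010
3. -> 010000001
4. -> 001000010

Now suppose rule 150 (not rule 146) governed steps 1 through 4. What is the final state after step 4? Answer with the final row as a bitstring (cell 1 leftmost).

(re-executing steps 1..4 under rule 150; state before step 1: 000011000)
1. -> 000100100
2. -> 001111110
3. -> 010111101
4. -> 010011001

010011001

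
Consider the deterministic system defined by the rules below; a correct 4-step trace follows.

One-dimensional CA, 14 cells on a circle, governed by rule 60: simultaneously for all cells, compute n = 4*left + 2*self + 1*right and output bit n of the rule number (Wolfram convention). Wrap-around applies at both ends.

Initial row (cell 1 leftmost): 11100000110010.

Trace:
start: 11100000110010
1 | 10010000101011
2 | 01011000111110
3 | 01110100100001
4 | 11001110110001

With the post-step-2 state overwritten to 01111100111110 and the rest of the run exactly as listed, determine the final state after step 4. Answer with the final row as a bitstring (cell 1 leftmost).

state after step 2 := 01111100111110
3 | 01000010100001
4 | 11100011110001

11100011110001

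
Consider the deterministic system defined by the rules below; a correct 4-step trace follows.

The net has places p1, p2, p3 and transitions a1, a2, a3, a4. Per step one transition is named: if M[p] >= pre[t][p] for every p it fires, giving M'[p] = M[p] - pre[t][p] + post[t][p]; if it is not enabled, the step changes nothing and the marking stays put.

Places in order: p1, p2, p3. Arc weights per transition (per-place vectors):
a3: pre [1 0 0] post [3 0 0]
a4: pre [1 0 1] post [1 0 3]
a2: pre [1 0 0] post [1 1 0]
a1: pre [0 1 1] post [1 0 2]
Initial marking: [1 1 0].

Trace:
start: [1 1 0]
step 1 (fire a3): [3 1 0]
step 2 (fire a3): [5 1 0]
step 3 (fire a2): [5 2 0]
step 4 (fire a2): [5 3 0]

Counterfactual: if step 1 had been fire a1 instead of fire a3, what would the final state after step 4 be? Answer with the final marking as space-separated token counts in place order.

(re-executing from step 1 with the substitution; state before step 1: [1 1 0])
step 1 (fire a1): [1 1 0]
step 2 (fire a3): [3 1 0]
step 3 (fire a2): [3 2 0]
step 4 (fire a2): [3 3 0]

3 3 0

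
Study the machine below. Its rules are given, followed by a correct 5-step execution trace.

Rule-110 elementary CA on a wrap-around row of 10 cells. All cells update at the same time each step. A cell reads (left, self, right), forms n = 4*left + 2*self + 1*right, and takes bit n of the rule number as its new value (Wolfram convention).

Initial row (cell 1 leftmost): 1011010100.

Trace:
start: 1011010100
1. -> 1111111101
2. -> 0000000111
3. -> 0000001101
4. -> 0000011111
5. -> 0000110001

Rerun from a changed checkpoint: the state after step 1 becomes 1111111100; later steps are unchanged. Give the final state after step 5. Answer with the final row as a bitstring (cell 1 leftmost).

state after step 1 := 1111111100
2. -> 1000000101
3. -> 1000001111
4. -> 1000011000
5. -> 1000111001

1000111001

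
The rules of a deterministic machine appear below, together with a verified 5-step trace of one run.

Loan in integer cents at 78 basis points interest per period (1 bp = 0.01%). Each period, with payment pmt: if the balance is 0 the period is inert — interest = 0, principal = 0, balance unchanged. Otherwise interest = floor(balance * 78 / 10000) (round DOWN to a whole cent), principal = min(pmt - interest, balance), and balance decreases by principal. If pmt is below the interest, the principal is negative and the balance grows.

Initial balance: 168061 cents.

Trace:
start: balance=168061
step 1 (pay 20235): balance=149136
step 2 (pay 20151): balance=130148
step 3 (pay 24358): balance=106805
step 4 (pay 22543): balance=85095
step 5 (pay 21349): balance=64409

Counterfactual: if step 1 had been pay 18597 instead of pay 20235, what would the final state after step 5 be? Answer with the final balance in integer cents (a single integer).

(re-executing from step 1 with the substitution; state before step 1: balance=168061)
step 1 (pay 18597): balance=150774
step 2 (pay 20151): balance=131799
step 3 (pay 24358): balance=108469
step 4 (pay 22543): balance=86772
step 5 (pay 21349): balance=66099

66099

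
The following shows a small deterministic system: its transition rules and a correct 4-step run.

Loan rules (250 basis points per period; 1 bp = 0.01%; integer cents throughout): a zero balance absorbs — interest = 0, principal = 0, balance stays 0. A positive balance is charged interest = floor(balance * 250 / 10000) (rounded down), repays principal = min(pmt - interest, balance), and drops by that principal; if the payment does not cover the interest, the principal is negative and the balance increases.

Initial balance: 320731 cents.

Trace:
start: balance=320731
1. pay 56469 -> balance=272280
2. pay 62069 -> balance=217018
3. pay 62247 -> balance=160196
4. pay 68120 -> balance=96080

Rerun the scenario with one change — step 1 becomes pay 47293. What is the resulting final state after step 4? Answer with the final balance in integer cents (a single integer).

(re-executing from step 1 with the substitution; state before step 1: balance=320731)
1. pay 47293 -> balance=281456
2. pay 62069 -> balance=226423
3. pay 62247 -> balance=169836
4. pay 68120 -> balance=105961

105961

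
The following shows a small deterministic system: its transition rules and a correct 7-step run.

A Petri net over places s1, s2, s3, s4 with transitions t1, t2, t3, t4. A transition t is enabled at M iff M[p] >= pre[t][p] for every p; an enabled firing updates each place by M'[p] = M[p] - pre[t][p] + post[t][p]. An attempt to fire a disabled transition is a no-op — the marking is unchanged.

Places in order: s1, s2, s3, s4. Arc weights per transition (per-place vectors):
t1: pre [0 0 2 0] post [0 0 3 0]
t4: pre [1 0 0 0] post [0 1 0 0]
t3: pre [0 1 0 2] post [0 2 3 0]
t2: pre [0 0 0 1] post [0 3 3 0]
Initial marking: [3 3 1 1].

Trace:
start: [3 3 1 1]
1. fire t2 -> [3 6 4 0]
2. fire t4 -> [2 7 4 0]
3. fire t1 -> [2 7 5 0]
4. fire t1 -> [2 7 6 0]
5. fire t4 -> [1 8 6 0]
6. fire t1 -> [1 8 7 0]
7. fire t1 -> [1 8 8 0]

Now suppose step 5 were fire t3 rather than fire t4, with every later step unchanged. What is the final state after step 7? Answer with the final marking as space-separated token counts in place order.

(re-executing from step 5 with the substitution; state before step 5: [2 7 6 0])
5. fire t3 -> [2 7 6 0]
6. fire t1 -> [2 7 7 0]
7. fire t1 -> [2 7 8 0]

2 7 8 0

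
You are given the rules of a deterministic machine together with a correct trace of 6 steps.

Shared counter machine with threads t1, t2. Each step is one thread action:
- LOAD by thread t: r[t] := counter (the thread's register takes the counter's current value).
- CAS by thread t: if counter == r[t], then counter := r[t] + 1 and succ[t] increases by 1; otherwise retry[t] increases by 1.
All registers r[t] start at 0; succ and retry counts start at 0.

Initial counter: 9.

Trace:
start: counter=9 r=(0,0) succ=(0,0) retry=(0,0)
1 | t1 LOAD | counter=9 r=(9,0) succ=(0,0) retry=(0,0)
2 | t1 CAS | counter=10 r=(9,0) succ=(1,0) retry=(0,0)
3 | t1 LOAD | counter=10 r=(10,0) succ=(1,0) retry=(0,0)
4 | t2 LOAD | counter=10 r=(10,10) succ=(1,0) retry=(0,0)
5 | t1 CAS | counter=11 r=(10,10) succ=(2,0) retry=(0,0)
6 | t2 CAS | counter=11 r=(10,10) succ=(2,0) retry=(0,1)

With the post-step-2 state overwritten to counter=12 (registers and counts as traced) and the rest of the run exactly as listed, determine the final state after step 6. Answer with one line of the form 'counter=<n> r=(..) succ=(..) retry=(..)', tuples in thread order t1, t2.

state after step 2 := counter=12 r=(9,0) succ=(1,0) retry=(0,0)
3 | t1 LOAD | counter=12 r=(12,0) succ=(1,0) retry=(0,0)
4 | t2 LOAD | counter=12 r=(12,12) succ=(1,0) retry=(0,0)
5 | t1 CAS | counter=13 r=(12,12) succ=(2,0) retry=(0,0)
6 | t2 CAS | counter=13 r=(12,12) succ=(2,0) retry=(0,1)

counter=13 r=(12,12) succ=(2,0) retry=(0,1)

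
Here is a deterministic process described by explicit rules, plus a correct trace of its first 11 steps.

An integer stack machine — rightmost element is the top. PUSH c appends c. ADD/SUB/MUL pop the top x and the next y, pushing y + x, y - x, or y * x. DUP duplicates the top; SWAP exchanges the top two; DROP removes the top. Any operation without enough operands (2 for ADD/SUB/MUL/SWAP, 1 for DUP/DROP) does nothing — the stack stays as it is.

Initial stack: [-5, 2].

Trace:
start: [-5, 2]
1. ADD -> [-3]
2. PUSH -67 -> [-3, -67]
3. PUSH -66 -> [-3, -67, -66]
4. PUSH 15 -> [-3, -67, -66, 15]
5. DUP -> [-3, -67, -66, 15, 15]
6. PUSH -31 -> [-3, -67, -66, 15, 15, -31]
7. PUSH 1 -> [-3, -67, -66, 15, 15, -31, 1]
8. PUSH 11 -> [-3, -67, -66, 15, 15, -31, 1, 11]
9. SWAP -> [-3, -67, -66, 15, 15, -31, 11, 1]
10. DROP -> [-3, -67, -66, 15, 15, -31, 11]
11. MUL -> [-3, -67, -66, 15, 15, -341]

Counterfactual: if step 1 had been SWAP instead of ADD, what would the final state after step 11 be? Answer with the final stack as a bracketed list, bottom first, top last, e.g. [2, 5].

(re-executing from step 1 with the substitution; state before step 1: [-5, 2])
1. SWAP -> [2, -5]
2. PUSH -67 -> [2, -5, -67]
3. PUSH -66 -> [2, -5, -67, -66]
4. PUSH 15 -> [2, -5, -67, -66, 15]
5. DUP -> [2, -5, -67, -66, 15, 15]
6. PUSH -31 -> [2, -5, -67, -66, 15, 15, -31]
7. PUSH 1 -> [2, -5, -67, -66, 15, 15, -31, 1]
8. PUSH 11 -> [2, -5, -67, -66, 15, 15, -31, 1, 11]
9. SWAP -> [2, -5, -67, -66, 15, 15, -31, 11, 1]
10. DROP -> [2, -5, -67, -66, 15, 15, -31, 11]
11. MUL -> [2, -5, -67, -66, 15, 15, -341]

[2, -5, -67, -66, 15, 15, -341]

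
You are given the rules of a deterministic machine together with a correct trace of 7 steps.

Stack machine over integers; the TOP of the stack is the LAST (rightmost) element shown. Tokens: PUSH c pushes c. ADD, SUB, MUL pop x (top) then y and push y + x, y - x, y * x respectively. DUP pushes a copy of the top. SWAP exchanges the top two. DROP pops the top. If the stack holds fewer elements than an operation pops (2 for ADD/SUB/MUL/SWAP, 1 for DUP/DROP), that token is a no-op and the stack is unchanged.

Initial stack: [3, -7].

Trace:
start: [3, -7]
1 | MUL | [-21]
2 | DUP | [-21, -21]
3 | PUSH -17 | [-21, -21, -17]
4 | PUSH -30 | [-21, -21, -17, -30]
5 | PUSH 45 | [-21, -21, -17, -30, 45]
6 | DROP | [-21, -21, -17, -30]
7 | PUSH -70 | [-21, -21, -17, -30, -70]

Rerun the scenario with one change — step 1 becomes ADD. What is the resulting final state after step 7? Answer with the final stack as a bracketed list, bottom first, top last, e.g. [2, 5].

[-4, -4, -17, -30, -70]

(re-executing from step 1 with the substitution; state before step 1: [3, -7])
1 | ADD | [-4]
2 | DUP | [-4, -4]
3 | PUSH -17 | [-4, -4, -17]
4 | PUSH -30 | [-4, -4, -17, -30]
5 | PUSH 45 | [-4, -4, -17, -30, 45]
6 | DROP | [-4, -4, -17, -30]
7 | PUSH -70 | [-4, -4, -17, -30, -70]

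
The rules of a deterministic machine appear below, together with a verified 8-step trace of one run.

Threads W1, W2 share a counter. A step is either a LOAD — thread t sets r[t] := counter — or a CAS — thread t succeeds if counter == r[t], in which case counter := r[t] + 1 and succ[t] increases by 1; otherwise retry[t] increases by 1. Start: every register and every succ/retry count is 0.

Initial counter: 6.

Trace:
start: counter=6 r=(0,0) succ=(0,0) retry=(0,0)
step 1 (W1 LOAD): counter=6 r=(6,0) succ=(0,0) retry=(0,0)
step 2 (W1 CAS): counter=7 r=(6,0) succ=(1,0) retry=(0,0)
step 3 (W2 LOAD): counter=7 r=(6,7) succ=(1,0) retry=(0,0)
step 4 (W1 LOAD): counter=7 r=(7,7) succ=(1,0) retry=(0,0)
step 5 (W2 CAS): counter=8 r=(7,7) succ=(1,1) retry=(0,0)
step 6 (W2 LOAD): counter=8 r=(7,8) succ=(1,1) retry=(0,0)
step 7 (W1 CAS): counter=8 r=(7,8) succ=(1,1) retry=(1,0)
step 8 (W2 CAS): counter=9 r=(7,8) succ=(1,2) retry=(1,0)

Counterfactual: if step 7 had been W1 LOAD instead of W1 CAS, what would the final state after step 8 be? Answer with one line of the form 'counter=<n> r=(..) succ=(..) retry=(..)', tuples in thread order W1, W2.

(re-executing from step 7 with the substitution; state before step 7: counter=8 r=(7,8) succ=(1,1) retry=(0,0))
step 7 (W1 LOAD): counter=8 r=(8,8) succ=(1,1) retry=(0,0)
step 8 (W2 CAS): counter=9 r=(8,8) succ=(1,2) retry=(0,0)

counter=9 r=(8,8) succ=(1,2) retry=(0,0)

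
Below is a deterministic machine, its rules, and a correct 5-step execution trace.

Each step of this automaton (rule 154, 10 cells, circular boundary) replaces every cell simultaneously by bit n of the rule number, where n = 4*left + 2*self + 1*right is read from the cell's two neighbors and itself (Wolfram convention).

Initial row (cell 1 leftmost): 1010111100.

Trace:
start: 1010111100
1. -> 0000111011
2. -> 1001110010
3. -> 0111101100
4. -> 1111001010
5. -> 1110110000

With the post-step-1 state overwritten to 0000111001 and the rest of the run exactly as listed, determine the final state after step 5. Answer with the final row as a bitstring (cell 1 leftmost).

state after step 1 := 0000111001
2. -> 1001110110
3. -> 0111100100
4. -> 1111011010
5. -> 1110010000

1110010000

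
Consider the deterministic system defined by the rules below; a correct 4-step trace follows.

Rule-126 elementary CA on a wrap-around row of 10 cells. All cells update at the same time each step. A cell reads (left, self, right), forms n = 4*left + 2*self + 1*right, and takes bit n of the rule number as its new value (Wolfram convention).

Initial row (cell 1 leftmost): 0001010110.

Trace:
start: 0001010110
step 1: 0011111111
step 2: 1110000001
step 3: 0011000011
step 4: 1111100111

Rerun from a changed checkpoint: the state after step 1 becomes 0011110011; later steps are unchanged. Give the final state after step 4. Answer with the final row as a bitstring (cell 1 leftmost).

0110011000

state after step 1 := 0011110011
step 2: 1110011111
step 3: 0011110000
step 4: 0110011000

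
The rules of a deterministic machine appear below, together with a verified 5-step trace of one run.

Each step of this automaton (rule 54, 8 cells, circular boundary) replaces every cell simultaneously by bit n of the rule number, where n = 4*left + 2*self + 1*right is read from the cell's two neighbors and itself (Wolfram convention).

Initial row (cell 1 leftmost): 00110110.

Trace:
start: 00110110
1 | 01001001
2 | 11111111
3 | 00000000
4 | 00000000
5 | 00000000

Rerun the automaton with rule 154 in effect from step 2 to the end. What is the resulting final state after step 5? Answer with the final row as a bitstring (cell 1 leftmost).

(re-executing steps 2..5 under rule 154; state before step 2: 01001001)
2 | 00110110
3 | 01100101
4 | 01011000
5 | 10010100

10010100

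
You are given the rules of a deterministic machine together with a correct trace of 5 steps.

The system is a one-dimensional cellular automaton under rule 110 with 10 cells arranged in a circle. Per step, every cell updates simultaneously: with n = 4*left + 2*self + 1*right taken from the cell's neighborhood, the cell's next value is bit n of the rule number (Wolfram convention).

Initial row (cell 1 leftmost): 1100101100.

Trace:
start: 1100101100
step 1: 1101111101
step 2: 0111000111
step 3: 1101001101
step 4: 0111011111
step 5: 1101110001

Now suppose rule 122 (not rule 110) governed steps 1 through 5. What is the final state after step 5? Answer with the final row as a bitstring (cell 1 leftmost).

1100000110

(re-executing steps 1..5 under rule 122; state before step 1: 1100101100)
step 1: 1111011111
step 2: 0001110000
step 3: 0011011000
step 4: 0111111100
step 5: 1100000110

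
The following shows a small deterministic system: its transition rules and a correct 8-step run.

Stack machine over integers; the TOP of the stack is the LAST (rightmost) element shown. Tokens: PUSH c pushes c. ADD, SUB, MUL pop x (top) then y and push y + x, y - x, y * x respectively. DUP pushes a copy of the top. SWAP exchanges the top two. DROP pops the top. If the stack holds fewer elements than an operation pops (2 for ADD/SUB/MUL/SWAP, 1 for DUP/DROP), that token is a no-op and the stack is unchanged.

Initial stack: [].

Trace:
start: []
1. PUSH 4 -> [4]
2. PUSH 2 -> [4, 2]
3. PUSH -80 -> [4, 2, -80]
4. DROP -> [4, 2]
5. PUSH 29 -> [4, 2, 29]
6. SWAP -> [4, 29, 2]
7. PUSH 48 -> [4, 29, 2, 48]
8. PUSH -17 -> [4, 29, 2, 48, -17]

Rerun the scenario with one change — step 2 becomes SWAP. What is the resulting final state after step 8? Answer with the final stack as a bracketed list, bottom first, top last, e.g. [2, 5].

(re-executing from step 2 with the substitution; state before step 2: [4])
2. SWAP -> [4]
3. PUSH -80 -> [4, -80]
4. DROP -> [4]
5. PUSH 29 -> [4, 29]
6. SWAP -> [29, 4]
7. PUSH 48 -> [29, 4, 48]
8. PUSH -17 -> [29, 4, 48, -17]

[29, 4, 48, -17]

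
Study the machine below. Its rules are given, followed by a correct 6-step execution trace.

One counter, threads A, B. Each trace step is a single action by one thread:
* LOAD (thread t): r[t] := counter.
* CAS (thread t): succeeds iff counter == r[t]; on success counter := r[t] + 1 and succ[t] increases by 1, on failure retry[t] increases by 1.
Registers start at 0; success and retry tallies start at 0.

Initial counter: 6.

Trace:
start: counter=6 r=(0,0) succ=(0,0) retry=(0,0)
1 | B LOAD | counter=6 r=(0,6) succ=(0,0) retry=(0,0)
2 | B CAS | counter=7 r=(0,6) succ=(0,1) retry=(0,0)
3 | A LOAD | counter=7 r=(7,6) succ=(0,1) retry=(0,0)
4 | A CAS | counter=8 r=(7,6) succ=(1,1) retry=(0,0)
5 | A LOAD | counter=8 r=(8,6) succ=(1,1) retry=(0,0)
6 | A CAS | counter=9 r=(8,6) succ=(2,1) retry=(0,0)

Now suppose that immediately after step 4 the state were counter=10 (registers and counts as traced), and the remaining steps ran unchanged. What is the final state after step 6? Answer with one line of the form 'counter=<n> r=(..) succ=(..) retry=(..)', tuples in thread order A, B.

state after step 4 := counter=10 r=(7,6) succ=(1,1) retry=(0,0)
5 | A LOAD | counter=10 r=(10,6) succ=(1,1) retry=(0,0)
6 | A CAS | counter=11 r=(10,6) succ=(2,1) retry=(0,0)

counter=11 r=(10,6) succ=(2,1) retry=(0,0)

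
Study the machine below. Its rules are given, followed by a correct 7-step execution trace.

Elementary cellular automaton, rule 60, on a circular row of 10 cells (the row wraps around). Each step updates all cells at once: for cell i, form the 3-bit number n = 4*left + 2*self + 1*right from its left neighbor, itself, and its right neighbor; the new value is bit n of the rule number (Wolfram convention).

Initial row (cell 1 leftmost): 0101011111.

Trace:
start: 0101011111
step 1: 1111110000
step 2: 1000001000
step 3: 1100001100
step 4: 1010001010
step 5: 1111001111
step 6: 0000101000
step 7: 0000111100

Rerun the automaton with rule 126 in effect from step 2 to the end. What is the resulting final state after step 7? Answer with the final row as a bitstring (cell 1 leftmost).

0000001111

(re-executing steps 2..7 under rule 126; state before step 2: 1111110000)
step 2: 1000011001
step 3: 1100111111
step 4: 0111100000
step 5: 1100110000
step 6: 1111111001
step 7: 0000001111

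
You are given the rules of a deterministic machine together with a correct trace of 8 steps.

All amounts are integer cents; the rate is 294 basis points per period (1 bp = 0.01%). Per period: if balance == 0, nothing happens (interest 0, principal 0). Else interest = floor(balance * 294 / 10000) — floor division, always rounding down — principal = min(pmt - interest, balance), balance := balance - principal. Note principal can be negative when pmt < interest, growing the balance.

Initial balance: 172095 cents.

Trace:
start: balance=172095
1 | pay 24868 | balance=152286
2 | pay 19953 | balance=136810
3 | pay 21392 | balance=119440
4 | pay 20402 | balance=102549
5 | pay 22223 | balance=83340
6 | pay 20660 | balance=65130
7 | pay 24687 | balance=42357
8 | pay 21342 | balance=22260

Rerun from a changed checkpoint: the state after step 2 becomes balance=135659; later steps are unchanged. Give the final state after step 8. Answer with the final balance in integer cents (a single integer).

state after step 2 := balance=135659
3 | pay 21392 | balance=118255
4 | pay 20402 | balance=101329
5 | pay 22223 | balance=82085
6 | pay 20660 | balance=63838
7 | pay 24687 | balance=41027
8 | pay 21342 | balance=20891

20891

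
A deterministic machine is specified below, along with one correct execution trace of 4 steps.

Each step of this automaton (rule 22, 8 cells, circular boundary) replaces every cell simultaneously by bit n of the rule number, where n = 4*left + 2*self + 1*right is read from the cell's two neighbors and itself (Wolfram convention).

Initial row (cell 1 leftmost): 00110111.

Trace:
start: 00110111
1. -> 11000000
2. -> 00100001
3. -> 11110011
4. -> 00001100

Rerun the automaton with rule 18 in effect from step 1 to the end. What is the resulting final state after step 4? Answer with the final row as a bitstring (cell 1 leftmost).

00001100

(re-executing steps 1..4 under rule 18; state before step 1: 00110111)
1. -> 11000000
2. -> 00100001
3. -> 11010010
4. -> 00001100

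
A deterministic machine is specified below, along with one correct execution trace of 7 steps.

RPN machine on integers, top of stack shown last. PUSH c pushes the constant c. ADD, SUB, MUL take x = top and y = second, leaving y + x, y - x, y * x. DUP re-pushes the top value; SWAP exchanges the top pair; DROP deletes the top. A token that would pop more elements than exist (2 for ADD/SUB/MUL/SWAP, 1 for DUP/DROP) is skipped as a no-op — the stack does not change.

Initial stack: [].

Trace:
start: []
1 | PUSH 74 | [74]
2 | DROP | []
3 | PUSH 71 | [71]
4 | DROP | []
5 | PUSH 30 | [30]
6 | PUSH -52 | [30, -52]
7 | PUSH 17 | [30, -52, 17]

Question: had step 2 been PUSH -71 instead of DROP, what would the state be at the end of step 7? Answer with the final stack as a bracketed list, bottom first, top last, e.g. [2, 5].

(re-executing from step 2 with the substitution; state before step 2: [74])
2 | PUSH -71 | [74, -71]
3 | PUSH 71 | [74, -71, 71]
4 | DROP | [74, -71]
5 | PUSH 30 | [74, -71, 30]
6 | PUSH -52 | [74, -71, 30, -52]
7 | PUSH 17 | [74, -71, 30, -52, 17]

[74, -71, 30, -52, 17]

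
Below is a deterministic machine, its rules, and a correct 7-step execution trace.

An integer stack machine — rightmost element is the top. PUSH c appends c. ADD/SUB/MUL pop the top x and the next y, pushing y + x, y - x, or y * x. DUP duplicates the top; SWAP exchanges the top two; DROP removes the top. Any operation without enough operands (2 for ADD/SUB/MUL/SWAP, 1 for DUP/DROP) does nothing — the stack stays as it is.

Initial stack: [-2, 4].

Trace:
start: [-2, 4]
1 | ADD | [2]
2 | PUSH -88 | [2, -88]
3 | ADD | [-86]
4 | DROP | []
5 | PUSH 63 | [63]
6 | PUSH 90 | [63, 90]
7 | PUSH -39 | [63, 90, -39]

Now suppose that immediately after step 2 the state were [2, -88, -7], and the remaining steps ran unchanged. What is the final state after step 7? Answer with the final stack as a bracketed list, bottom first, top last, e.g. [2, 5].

state after step 2 := [2, -88, -7]
3 | ADD | [2, -95]
4 | DROP | [2]
5 | PUSH 63 | [2, 63]
6 | PUSH 90 | [2, 63, 90]
7 | PUSH -39 | [2, 63, 90, -39]

[2, 63, 90, -39]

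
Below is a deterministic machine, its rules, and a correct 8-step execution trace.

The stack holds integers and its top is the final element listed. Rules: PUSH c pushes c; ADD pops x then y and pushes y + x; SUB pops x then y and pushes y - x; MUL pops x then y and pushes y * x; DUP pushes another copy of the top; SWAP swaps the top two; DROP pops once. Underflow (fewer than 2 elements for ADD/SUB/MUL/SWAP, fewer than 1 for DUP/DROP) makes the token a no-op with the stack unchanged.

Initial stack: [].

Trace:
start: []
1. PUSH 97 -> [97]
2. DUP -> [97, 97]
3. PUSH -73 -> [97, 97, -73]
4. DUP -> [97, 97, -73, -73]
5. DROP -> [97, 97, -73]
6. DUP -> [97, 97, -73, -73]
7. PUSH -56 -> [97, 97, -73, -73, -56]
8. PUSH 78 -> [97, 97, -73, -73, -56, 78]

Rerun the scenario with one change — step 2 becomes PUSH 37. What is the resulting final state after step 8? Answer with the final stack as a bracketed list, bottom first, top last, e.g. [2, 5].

(re-executing from step 2 with the substitution; state before step 2: [97])
2. PUSH 37 -> [97, 37]
3. PUSH -73 -> [97, 37, -73]
4. DUP -> [97, 37, -73, -73]
5. DROP -> [97, 37, -73]
6. DUP -> [97, 37, -73, -73]
7. PUSH -56 -> [97, 37, -73, -73, -56]
8. PUSH 78 -> [97, 37, -73, -73, -56, 78]

[97, 37, -73, -73, -56, 78]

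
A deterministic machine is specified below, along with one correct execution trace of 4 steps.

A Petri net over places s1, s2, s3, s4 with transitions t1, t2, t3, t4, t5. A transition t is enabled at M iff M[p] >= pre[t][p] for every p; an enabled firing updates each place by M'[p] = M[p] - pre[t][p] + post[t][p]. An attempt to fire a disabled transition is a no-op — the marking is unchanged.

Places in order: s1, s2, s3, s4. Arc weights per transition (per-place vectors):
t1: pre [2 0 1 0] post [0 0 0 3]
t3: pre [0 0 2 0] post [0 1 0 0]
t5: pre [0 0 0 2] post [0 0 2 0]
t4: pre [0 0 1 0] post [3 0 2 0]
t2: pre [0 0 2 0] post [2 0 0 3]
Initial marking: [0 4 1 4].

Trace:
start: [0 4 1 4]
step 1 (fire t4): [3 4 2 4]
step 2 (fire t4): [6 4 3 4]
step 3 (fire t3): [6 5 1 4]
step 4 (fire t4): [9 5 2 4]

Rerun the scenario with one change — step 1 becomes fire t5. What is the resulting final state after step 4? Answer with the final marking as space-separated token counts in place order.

6 5 3 2

(re-executing from step 1 with the substitution; state before step 1: [0 4 1 4])
step 1 (fire t5): [0 4 3 2]
step 2 (fire t4): [3 4 4 2]
step 3 (fire t3): [3 5 2 2]
step 4 (fire t4): [6 5 3 2]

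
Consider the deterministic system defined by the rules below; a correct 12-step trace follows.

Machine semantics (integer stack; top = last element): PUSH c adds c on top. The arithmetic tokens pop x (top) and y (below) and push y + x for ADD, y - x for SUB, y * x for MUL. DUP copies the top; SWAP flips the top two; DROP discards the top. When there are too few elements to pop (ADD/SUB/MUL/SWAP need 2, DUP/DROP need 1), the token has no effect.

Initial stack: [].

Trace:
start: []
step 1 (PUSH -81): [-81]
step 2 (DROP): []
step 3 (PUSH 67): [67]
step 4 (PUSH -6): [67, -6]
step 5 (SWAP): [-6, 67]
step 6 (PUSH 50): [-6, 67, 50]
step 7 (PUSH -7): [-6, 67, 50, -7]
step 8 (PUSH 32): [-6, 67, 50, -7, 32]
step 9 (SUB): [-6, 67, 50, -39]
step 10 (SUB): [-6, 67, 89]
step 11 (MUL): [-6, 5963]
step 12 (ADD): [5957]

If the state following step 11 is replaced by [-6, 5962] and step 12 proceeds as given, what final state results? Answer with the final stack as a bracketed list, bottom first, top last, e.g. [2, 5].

state after step 11 := [-6, 5962]
step 12 (ADD): [5956]

[5956]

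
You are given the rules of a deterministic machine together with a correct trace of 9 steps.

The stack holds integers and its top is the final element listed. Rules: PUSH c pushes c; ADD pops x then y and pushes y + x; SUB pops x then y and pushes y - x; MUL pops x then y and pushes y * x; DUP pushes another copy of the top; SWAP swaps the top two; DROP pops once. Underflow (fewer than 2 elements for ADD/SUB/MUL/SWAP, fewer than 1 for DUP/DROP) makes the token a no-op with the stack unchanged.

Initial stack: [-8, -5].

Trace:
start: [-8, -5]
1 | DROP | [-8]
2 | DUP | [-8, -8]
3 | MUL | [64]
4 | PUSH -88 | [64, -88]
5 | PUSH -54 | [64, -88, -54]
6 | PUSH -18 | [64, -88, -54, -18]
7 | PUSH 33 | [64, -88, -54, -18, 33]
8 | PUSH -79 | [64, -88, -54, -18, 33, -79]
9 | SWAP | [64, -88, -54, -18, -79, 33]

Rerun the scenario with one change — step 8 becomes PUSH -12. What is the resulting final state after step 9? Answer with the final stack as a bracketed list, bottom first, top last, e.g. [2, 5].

[64, -88, -54, -18, -12, 33]

(re-executing from step 8 with the substitution; state before step 8: [64, -88, -54, -18, 33])
8 | PUSH -12 | [64, -88, -54, -18, 33, -12]
9 | SWAP | [64, -88, -54, -18, -12, 33]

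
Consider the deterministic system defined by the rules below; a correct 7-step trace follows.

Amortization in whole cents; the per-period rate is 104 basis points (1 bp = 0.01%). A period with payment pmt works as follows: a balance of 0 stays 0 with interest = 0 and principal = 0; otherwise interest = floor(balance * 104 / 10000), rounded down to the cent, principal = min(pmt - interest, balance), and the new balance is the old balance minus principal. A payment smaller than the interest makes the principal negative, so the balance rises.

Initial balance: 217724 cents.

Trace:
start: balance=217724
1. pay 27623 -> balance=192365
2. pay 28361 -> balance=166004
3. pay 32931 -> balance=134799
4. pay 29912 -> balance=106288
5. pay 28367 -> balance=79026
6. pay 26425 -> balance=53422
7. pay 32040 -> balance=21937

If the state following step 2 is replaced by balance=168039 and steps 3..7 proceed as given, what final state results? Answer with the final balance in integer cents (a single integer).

24081

state after step 2 := balance=168039
3. pay 32931 -> balance=136855
4. pay 29912 -> balance=108366
5. pay 28367 -> balance=81126
6. pay 26425 -> balance=55544
7. pay 32040 -> balance=24081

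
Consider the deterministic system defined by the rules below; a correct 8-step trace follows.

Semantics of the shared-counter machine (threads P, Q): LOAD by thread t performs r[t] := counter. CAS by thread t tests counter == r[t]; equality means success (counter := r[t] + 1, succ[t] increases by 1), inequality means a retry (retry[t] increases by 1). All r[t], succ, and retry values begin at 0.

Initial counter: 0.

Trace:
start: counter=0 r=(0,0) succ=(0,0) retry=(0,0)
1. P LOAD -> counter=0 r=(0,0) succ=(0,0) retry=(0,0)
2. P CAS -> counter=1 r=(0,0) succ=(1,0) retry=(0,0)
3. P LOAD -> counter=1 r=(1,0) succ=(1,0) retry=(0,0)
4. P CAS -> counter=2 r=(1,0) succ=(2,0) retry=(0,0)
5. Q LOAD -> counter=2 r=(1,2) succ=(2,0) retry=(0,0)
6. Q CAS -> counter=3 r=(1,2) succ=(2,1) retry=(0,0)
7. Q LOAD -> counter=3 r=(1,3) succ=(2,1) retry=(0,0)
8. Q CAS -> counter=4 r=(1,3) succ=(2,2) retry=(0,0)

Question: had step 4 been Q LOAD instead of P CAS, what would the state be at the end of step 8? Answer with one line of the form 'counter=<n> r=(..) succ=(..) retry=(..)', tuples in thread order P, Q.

(re-executing from step 4 with the substitution; state before step 4: counter=1 r=(1,0) succ=(1,0) retry=(0,0))
4. Q LOAD -> counter=1 r=(1,1) succ=(1,0) retry=(0,0)
5. Q LOAD -> counter=1 r=(1,1) succ=(1,0) retry=(0,0)
6. Q CAS -> counter=2 r=(1,1) succ=(1,1) retry=(0,0)
7. Q LOAD -> counter=2 r=(1,2) succ=(1,1) retry=(0,0)
8. Q CAS -> counter=3 r=(1,2) succ=(1,2) retry=(0,0)

counter=3 r=(1,2) succ=(1,2) retry=(0,0)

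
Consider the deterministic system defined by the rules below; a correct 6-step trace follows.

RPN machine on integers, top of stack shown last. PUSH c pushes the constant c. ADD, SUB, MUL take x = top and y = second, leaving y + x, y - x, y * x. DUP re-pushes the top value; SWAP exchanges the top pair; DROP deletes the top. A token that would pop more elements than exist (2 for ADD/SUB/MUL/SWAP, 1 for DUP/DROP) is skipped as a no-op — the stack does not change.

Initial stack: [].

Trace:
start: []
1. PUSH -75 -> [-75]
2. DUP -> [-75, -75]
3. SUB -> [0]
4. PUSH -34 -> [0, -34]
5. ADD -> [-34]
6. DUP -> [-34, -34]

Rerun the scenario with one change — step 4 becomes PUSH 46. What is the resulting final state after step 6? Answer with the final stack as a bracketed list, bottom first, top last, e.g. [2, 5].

(re-executing from step 4 with the substitution; state before step 4: [0])
4. PUSH 46 -> [0, 46]
5. ADD -> [46]
6. DUP -> [46, 46]

[46, 46]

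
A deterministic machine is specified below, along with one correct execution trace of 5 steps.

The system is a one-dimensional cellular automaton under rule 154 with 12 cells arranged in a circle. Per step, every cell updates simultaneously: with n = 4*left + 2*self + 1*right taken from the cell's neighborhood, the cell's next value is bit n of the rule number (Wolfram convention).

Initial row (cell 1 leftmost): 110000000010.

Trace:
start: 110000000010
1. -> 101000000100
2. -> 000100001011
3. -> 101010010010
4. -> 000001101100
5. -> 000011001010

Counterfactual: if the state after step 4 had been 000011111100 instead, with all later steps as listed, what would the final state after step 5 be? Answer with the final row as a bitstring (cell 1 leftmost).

000111111010

state after step 4 := 000011111100
5. -> 000111111010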